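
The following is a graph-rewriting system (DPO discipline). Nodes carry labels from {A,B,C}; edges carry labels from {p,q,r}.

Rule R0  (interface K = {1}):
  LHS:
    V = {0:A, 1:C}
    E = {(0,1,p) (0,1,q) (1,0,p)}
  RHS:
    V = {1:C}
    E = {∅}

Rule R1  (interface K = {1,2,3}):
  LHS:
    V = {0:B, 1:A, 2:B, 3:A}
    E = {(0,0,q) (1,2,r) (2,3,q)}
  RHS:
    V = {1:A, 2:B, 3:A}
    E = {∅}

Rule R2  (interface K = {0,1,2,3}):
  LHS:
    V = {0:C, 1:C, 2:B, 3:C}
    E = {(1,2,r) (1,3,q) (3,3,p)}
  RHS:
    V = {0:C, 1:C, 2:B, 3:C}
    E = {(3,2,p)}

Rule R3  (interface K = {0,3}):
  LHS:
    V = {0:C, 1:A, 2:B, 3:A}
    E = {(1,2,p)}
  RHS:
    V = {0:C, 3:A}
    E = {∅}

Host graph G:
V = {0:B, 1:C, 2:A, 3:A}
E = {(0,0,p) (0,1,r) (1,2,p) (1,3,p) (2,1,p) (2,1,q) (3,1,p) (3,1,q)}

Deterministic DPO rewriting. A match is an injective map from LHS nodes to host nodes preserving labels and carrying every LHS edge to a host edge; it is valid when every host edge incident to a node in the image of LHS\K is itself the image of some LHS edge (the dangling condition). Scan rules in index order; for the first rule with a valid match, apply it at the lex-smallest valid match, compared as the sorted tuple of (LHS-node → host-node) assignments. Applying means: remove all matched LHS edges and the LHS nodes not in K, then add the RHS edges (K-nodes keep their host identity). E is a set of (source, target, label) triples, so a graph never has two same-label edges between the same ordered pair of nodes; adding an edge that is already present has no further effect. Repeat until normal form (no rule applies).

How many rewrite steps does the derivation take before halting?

Answer: 2

Derivation:
initial: |V|=4 |E|=8  E = 0-p->0 0-r->1 1-p->2 1-p->3 2-p->1 2-q->1 3-p->1 3-q->1
step 1: apply R0 at {0↦2, 1↦1}  → |V|=3 |E|=5  E = 0-p->0 0-r->1 1-p->3 3-p->1 3-q->1
step 2: apply R0 at {0↦3, 1↦1}  → |V|=2 |E|=2  E = 0-p->0 0-r->1
halt: no rule applies after step 2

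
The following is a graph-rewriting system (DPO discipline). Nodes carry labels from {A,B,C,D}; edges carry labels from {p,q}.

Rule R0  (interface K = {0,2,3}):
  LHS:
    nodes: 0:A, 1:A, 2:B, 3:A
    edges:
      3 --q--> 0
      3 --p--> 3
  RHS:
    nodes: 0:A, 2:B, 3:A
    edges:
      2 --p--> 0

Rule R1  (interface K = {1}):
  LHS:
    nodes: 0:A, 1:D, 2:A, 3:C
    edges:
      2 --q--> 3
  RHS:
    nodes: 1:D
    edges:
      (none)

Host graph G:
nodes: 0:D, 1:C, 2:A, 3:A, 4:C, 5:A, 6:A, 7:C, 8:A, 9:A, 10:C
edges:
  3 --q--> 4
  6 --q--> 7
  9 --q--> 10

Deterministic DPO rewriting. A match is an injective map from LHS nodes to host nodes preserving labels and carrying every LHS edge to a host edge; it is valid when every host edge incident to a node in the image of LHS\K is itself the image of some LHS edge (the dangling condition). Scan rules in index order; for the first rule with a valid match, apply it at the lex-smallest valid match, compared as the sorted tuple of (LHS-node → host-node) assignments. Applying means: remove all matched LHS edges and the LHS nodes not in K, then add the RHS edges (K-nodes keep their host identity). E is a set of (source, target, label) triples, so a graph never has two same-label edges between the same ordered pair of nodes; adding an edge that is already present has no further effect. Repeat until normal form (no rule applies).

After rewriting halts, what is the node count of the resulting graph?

Answer: 2

Steps:
start.  V:11 E:3  edges: 3-q->4 6-q->7 9-q->10
1. fire R1 via {0↦2, 1↦0, 2↦3, 3↦4}  →  V:8 E:2  edges: 6-q->7 9-q->10
2. fire R1 via {0↦5, 1↦0, 2↦6, 3↦7}  →  V:5 E:1  edges: 9-q->10
3. fire R1 via {0↦8, 1↦0, 2↦9, 3↦10}  →  V:2 E:0  edges: ∅
final graph: no rule applies after step 3
NF nodes: {0:D, 1:C}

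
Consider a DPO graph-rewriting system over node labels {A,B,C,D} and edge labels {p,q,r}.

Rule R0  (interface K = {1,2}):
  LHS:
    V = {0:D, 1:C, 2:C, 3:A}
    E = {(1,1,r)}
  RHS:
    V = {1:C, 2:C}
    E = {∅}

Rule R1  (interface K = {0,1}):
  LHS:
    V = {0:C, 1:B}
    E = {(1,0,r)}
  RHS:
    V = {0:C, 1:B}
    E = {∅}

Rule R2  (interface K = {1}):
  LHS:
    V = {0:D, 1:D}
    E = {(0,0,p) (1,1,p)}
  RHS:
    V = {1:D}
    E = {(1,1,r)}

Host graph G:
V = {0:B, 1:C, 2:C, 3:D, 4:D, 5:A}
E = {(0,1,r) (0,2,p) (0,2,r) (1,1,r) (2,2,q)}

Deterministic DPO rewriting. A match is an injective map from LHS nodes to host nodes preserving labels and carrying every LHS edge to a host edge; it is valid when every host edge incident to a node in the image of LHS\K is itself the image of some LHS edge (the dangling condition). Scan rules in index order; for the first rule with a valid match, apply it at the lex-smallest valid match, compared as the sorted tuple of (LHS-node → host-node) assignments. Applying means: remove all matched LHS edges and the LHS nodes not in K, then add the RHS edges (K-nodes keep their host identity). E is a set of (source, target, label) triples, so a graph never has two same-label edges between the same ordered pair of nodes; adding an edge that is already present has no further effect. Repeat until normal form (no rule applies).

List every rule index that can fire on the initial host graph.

R0: 2 valid matches — {0↦3, 1↦1, 2↦2, 3↦5}, {0↦4, 1↦1, 2↦2, 3↦5}
R1: 2 valid matches — {0↦1, 1↦0}, {0↦2, 1↦0}
R2: no valid match — LHS pattern not found

Answer: [R0,R1]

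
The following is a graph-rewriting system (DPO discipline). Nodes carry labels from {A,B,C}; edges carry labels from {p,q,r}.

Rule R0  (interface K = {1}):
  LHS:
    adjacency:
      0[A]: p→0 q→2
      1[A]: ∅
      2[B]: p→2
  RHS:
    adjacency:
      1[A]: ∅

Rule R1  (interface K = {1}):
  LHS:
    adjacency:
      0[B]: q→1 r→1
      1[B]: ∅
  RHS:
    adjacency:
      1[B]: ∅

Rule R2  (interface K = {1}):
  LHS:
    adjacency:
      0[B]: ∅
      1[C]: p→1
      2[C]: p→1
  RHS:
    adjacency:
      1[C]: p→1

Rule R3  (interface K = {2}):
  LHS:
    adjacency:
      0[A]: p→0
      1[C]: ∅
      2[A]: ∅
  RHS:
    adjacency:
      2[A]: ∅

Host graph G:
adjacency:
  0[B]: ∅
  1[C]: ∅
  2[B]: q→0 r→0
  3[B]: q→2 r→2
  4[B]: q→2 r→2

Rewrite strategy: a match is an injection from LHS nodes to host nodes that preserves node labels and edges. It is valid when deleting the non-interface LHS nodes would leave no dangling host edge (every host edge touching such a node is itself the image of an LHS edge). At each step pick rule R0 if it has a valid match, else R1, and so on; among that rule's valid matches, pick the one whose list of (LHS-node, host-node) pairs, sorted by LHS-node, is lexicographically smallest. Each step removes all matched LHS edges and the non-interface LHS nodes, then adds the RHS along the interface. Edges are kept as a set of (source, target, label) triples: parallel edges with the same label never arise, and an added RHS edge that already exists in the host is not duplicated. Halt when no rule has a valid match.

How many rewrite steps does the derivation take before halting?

Answer: 3

Derivation:
initial: |V|=5 |E|=6  E = 2-q->0 2-r->0 3-q->2 3-r->2 4-q->2 4-r->2
step 1: apply R1 at {0↦3, 1↦2}  → |V|=4 |E|=4  E = 2-q->0 2-r->0 4-q->2 4-r->2
step 2: apply R1 at {0↦4, 1↦2}  → |V|=3 |E|=2  E = 2-q->0 2-r->0
step 3: apply R1 at {0↦2, 1↦0}  → |V|=2 |E|=0  E = ∅
final graph: no rule applies after step 3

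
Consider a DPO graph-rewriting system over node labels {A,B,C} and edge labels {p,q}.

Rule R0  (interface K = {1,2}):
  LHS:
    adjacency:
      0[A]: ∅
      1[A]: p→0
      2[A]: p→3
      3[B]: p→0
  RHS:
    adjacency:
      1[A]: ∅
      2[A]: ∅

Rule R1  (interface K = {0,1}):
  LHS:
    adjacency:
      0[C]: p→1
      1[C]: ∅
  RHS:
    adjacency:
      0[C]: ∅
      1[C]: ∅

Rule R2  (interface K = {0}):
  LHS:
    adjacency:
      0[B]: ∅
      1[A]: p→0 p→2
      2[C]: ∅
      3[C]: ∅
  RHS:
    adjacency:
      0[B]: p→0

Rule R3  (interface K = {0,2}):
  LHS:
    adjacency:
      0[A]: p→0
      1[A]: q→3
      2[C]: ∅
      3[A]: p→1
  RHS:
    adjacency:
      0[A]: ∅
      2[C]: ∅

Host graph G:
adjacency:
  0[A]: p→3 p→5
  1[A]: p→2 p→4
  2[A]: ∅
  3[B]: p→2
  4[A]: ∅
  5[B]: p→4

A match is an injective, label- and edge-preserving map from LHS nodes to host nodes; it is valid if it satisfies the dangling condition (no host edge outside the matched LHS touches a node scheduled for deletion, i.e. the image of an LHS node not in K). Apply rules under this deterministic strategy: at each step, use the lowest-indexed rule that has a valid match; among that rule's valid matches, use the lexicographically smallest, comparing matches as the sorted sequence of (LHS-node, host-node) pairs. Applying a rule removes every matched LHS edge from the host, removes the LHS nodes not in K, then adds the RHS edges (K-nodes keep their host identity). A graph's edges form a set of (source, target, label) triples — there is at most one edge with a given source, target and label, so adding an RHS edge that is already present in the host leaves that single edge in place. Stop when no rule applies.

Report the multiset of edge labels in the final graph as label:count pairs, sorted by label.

initial: |V|=6 |E|=6  E = 0-p->3 0-p->5 1-p->2 1-p->4 3-p->2 5-p->4
step 1: apply R0 at {0↦2, 1↦1, 2↦0, 3↦3}  → |V|=4 |E|=3  E = 0-p->5 1-p->4 5-p->4
step 2: apply R0 at {0↦4, 1↦1, 2↦0, 3↦5}  → |V|=2 |E|=0  E = ∅
final graph: no rule applies after step 2
NF edges: []

Answer: (no edges)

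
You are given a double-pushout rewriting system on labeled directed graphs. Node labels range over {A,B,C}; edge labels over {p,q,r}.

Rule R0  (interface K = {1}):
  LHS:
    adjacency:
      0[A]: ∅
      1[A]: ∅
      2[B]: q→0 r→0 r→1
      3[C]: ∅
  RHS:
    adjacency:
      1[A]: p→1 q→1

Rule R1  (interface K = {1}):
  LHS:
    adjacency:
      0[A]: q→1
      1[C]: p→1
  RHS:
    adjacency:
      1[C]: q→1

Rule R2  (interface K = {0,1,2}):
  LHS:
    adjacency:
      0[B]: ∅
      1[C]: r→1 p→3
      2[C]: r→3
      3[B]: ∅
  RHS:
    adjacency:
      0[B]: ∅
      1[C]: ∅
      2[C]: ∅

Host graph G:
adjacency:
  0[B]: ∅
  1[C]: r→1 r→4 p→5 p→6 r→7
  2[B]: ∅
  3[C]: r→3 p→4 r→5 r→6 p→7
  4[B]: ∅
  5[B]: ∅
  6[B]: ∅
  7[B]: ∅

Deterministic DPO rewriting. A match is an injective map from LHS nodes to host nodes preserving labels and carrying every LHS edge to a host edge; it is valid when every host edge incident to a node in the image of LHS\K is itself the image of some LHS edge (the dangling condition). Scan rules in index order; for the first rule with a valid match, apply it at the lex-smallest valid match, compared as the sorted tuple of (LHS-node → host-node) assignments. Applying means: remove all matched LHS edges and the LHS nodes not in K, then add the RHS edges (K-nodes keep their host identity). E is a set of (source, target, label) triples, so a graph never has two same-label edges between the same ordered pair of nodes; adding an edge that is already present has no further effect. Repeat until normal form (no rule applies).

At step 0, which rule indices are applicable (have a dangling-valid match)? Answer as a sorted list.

Answer: [R2]

Steps:
R0: no valid match — LHS pattern not found
R1: no valid match — LHS pattern not found
R2: 20 valid matches — {0↦0, 1↦1, 2↦3, 3↦5}, {0↦0, 1↦1, 2↦3, 3↦6}, {0↦0, 1↦3, 2↦1, 3↦4} (+17 more)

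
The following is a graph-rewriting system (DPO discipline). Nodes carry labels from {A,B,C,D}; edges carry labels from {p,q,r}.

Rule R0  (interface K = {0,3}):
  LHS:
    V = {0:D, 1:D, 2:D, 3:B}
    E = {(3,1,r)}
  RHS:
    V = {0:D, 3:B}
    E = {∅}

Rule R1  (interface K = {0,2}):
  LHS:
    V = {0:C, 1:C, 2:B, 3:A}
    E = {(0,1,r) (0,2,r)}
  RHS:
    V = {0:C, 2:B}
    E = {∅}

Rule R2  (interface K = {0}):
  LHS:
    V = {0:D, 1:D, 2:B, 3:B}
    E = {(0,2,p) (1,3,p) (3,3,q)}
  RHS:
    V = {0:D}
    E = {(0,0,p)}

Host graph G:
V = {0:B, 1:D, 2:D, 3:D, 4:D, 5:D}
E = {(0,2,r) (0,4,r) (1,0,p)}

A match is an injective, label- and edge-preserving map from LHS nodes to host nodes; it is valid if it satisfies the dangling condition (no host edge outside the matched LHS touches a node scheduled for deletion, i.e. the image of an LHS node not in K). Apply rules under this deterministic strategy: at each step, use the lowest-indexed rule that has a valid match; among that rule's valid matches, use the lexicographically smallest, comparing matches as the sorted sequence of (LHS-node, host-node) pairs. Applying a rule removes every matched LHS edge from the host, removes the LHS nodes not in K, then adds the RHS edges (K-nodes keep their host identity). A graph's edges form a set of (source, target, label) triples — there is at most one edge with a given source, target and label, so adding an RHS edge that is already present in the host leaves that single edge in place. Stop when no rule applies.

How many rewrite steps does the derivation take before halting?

initial: |V|=6 |E|=3  E = 0-r->2 0-r->4 1-p->0
step 1: apply R0 at {0↦1, 1↦2, 2↦3, 3↦0}  → |V|=4 |E|=2  E = 0-r->4 1-p->0
step 2: apply R0 at {0↦1, 1↦4, 2↦5, 3↦0}  → |V|=2 |E|=1  E = 1-p->0
normal form: no rule applies after step 2

Answer: 2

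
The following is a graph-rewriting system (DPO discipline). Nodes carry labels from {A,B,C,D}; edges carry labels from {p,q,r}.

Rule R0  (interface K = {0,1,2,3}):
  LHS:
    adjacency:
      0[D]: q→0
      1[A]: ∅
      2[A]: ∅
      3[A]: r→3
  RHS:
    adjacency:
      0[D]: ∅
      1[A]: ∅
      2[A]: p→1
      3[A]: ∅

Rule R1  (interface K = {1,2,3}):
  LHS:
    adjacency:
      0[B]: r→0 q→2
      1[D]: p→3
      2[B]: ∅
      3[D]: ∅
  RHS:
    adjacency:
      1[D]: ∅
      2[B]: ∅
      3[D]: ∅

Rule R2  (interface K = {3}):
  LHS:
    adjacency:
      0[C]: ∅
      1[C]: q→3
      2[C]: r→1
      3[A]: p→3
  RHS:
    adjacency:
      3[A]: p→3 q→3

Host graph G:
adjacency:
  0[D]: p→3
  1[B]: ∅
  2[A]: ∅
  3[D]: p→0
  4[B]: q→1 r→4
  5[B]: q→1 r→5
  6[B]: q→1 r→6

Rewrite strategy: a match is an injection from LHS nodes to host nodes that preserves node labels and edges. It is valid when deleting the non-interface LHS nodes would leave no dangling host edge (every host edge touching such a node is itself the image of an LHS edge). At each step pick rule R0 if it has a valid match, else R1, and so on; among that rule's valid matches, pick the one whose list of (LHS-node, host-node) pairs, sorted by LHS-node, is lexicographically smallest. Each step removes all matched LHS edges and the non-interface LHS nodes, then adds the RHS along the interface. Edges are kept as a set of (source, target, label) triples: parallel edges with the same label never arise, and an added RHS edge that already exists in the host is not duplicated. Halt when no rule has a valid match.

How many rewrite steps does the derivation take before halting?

Answer: 2

Rewrite trace:
[0] host  ⇒  7 nodes, 8 edges  {0-p->3 3-p->0 4-q->1 4-r->4 5-q->1 5-r->5 6-q->1 6-r->6}
[1] R1 @ {0↦4, 1↦0, 2↦1, 3↦3}  ⇒  6 nodes, 5 edges  {3-p->0 5-q->1 5-r->5 6-q->1 6-r->6}
[2] R1 @ {0↦5, 1↦3, 2↦1, 3↦0}  ⇒  5 nodes, 2 edges  {6-q->1 6-r->6}
normal form: no rule applies after step 2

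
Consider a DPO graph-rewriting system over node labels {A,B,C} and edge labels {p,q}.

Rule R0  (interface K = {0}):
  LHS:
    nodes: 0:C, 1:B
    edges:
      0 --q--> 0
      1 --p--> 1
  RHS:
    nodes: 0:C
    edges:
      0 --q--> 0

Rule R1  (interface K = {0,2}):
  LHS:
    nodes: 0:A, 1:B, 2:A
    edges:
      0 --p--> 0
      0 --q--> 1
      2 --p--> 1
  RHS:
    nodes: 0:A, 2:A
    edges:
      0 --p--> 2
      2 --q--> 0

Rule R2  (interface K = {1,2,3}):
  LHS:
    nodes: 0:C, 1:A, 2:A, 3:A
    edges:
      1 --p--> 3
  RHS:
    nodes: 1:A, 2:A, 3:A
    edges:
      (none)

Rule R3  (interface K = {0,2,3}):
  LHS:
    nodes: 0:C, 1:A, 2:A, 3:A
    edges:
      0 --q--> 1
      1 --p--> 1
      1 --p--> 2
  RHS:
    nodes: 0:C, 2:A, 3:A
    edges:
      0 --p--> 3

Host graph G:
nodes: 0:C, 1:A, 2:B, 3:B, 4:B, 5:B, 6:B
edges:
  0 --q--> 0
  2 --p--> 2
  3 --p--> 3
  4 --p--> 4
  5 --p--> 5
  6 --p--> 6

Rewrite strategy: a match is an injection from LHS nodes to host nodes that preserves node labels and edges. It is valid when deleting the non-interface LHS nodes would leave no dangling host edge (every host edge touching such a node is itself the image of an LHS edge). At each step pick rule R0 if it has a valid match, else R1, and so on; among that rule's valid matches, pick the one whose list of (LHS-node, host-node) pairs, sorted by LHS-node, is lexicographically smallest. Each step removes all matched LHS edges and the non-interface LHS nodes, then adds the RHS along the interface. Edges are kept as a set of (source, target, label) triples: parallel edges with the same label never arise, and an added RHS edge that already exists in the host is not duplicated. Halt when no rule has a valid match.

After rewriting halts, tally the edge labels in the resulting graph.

start.  V:7 E:6  edges: 0-q->0 2-p->2 3-p->3 4-p->4 5-p->5 6-p->6
1. fire R0 via {0↦0, 1↦2}  →  V:6 E:5  edges: 0-q->0 3-p->3 4-p->4 5-p->5 6-p->6
2. fire R0 via {0↦0, 1↦3}  →  V:5 E:4  edges: 0-q->0 4-p->4 5-p->5 6-p->6
3. fire R0 via {0↦0, 1↦4}  →  V:4 E:3  edges: 0-q->0 5-p->5 6-p->6
4. fire R0 via {0↦0, 1↦5}  →  V:3 E:2  edges: 0-q->0 6-p->6
5. fire R0 via {0↦0, 1↦6}  →  V:2 E:1  edges: 0-q->0
halt: no rule applies after step 5
NF edges: [(0, 0, 'q')]

Answer: q:1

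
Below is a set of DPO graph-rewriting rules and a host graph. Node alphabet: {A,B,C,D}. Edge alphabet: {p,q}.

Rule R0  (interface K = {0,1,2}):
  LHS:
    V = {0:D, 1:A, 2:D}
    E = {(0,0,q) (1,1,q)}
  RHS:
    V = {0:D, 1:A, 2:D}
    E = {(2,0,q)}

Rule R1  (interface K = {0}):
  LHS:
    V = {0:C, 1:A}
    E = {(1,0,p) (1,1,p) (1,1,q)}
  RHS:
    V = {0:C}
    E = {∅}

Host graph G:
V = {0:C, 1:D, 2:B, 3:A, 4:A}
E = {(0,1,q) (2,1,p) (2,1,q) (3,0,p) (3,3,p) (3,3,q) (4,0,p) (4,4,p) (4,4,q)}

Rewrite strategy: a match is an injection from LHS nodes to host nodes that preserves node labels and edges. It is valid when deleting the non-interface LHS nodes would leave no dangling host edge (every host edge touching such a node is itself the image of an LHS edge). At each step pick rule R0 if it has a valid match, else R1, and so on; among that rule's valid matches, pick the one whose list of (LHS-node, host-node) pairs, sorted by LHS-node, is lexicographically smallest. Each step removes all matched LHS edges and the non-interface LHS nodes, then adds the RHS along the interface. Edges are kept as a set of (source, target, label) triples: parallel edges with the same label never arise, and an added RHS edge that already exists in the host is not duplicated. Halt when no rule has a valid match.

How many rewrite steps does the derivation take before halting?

start.  V:5 E:9  edges: 0-q->1 2-p->1 2-q->1 3-p->0 3-p->3 3-q->3 4-p->0 4-p->4 4-q->4
1. fire R1 via {0↦0, 1↦3}  →  V:4 E:6  edges: 0-q->1 2-p->1 2-q->1 4-p->0 4-p->4 4-q->4
2. fire R1 via {0↦0, 1↦4}  →  V:3 E:3  edges: 0-q->1 2-p->1 2-q->1
halt: no rule applies after step 2

Answer: 2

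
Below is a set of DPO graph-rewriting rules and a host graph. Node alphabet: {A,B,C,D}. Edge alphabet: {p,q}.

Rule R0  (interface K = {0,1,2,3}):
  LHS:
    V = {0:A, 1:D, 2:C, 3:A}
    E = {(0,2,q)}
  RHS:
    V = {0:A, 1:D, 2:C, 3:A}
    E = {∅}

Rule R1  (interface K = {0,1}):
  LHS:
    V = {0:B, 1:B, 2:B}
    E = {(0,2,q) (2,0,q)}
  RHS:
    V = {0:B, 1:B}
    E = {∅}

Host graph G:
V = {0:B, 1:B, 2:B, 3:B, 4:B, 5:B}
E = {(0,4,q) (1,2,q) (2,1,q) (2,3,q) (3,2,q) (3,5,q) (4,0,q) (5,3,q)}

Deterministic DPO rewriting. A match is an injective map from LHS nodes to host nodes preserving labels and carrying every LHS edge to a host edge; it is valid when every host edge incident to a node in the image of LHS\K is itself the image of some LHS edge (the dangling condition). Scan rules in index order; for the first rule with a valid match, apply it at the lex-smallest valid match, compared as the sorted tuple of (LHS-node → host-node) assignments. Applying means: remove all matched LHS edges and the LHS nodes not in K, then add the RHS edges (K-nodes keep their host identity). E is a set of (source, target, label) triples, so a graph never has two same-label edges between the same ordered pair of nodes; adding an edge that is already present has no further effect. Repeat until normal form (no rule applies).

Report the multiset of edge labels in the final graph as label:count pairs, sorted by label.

initial: |V|=6 |E|=8  E = 0-q->4 1-q->2 2-q->1 2-q->3 3-q->2 3-q->5 4-q->0 5-q->3
step 1: apply R1 at {0↦0, 1↦1, 2↦4}  → |V|=5 |E|=6  E = 1-q->2 2-q->1 2-q->3 3-q->2 3-q->5 5-q->3
step 2: apply R1 at {0↦2, 1↦0, 2↦1}  → |V|=4 |E|=4  E = 2-q->3 3-q->2 3-q->5 5-q->3
step 3: apply R1 at {0↦3, 1↦0, 2↦2}  → |V|=3 |E|=2  E = 3-q->5 5-q->3
step 4: apply R1 at {0↦3, 1↦0, 2↦5}  → |V|=2 |E|=0  E = ∅
halt: no rule applies after step 4
NF edges: []

Answer: (no edges)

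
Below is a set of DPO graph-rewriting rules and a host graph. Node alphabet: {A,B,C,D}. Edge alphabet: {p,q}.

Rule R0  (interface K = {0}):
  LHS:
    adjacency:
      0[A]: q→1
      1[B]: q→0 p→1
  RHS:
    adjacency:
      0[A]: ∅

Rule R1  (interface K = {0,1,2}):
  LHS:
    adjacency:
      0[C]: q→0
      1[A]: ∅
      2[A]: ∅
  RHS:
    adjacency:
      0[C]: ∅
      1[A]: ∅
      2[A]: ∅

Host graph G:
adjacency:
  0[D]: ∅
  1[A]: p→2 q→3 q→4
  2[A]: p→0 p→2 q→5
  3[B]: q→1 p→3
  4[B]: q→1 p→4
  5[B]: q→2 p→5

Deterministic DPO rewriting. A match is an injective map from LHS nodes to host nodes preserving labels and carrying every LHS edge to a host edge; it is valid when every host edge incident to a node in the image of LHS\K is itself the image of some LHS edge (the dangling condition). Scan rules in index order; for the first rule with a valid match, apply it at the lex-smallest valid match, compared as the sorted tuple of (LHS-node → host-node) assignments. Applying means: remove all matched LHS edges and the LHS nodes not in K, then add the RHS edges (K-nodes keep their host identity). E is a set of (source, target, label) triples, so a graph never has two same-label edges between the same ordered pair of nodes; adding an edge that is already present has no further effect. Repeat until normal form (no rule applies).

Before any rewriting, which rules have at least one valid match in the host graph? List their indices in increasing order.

Answer: [R0]

Steps:
R0: 3 valid matches — {0↦1, 1↦3}, {0↦1, 1↦4}, {0↦2, 1↦5}
R1: no valid match — LHS pattern not found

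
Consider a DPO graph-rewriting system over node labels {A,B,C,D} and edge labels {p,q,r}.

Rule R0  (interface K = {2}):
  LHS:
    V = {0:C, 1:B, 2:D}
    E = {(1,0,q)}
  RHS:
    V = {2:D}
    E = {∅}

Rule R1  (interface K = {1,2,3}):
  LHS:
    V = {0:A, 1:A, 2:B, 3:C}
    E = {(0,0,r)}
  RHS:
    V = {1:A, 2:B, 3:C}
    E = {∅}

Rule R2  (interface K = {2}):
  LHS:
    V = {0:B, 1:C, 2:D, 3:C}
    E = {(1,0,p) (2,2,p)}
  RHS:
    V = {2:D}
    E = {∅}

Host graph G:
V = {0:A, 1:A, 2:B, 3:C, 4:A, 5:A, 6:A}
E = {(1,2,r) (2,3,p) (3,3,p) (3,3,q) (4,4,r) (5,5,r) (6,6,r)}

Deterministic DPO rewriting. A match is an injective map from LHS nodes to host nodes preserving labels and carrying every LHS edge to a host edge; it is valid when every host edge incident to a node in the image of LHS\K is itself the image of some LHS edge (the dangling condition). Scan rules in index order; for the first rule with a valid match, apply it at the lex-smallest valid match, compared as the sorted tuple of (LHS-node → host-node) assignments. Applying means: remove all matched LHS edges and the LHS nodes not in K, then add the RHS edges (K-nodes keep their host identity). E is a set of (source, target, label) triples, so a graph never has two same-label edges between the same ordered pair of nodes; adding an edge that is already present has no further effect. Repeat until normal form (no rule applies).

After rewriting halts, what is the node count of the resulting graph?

initial: |V|=7 |E|=7  E = 1-r->2 2-p->3 3-p->3 3-q->3 4-r->4 5-r->5 6-r->6
step 1: apply R1 at {0↦4, 1↦0, 2↦2, 3↦3}  → |V|=6 |E|=6  E = 1-r->2 2-p->3 3-p->3 3-q->3 5-r->5 6-r->6
step 2: apply R1 at {0↦5, 1↦0, 2↦2, 3↦3}  → |V|=5 |E|=5  E = 1-r->2 2-p->3 3-p->3 3-q->3 6-r->6
step 3: apply R1 at {0↦6, 1↦0, 2↦2, 3↦3}  → |V|=4 |E|=4  E = 1-r->2 2-p->3 3-p->3 3-q->3
halt: no rule applies after step 3
NF nodes: {0:A, 1:A, 2:B, 3:C}

Answer: 4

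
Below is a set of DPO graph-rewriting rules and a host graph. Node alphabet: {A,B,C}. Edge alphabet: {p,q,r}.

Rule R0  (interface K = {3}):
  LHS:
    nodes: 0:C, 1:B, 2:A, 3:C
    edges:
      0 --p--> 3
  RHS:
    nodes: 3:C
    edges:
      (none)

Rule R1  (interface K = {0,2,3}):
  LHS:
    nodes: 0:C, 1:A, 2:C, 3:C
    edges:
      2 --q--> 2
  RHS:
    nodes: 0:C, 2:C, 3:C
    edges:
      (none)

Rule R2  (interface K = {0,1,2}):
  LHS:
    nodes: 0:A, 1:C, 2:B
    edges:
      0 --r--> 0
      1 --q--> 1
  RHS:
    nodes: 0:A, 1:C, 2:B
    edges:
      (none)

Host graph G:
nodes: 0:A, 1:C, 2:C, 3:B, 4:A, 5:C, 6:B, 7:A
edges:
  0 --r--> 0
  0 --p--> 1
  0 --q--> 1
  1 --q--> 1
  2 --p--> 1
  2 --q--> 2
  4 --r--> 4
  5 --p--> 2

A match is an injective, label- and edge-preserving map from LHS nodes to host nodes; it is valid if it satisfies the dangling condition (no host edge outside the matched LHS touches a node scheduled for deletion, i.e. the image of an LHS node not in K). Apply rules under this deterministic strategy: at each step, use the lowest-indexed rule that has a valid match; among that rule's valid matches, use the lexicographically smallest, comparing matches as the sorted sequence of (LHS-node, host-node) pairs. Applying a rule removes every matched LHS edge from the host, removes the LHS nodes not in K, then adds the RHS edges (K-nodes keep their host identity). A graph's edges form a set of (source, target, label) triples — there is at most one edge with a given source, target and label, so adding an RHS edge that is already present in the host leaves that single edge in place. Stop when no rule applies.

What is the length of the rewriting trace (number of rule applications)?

[0] host  ⇒  8 nodes, 8 edges  {0-r->0 0-p->1 0-q->1 1-q->1 2-p->1 2-q->2 4-r->4 5-p->2}
[1] R0 @ {0↦5, 1↦3, 2↦7, 3↦2}  ⇒  5 nodes, 7 edges  {0-r->0 0-p->1 0-q->1 1-q->1 2-p->1 2-q->2 4-r->4}
[2] R2 @ {0↦0, 1↦1, 2↦6}  ⇒  5 nodes, 5 edges  {0-p->1 0-q->1 2-p->1 2-q->2 4-r->4}
[3] R2 @ {0↦4, 1↦2, 2↦6}  ⇒  5 nodes, 3 edges  {0-p->1 0-q->1 2-p->1}
[4] R0 @ {0↦2, 1↦6, 2↦4, 3↦1}  ⇒  2 nodes, 2 edges  {0-p->1 0-q->1}
normal form: no rule applies after step 4

Answer: 4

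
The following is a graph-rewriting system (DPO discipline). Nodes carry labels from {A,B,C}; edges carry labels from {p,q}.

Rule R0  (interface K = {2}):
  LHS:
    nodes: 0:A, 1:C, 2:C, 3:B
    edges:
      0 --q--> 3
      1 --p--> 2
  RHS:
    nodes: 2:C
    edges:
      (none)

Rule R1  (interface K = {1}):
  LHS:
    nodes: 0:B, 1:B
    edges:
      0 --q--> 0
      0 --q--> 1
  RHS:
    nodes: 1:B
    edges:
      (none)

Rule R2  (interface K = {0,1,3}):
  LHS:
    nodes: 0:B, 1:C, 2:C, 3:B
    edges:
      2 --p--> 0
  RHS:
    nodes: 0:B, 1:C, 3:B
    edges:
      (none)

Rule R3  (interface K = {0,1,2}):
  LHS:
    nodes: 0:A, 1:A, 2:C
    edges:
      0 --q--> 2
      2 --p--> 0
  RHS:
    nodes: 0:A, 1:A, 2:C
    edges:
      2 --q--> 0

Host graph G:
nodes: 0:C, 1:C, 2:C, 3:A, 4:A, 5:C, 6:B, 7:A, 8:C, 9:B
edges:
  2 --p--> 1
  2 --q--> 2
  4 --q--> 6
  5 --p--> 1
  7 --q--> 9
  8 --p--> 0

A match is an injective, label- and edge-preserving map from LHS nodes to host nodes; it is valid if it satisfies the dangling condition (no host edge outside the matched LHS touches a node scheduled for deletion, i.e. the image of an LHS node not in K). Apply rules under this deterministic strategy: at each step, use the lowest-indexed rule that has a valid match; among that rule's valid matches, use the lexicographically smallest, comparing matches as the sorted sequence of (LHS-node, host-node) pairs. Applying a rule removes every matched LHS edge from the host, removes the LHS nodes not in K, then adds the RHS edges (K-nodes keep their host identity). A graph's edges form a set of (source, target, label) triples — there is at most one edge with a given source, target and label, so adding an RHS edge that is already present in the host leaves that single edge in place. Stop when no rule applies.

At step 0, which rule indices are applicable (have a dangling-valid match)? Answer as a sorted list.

Answer: [R0]

Rewrite trace:
R0: 4 valid matches — {0↦4, 1↦5, 2↦1, 3↦6}, {0↦4, 1↦8, 2↦0, 3↦6}, {0↦7, 1↦5, 2↦1, 3↦9} (+1 more)
R1: no valid match — LHS pattern not found
R2: no valid match — LHS pattern not found
R3: no valid match — LHS pattern not found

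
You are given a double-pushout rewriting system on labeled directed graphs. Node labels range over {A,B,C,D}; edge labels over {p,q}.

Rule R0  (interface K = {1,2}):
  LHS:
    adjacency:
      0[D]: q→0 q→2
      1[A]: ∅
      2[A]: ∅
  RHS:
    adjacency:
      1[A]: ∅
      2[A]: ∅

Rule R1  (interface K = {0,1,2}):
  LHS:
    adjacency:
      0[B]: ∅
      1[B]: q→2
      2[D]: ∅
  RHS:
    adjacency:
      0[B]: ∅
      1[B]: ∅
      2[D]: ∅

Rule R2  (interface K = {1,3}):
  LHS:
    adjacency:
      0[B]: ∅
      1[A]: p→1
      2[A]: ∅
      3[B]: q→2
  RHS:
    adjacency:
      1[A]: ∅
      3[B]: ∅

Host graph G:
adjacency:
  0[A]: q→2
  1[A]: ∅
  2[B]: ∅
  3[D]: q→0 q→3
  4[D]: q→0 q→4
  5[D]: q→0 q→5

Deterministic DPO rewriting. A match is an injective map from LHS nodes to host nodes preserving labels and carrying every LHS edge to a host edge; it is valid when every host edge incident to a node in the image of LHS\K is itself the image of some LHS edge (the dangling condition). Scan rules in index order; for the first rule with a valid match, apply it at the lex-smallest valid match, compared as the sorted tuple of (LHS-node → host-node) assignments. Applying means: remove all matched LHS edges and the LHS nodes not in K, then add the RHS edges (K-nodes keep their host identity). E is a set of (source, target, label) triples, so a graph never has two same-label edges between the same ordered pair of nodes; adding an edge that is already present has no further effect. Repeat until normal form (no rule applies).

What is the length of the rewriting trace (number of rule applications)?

start.  V:6 E:7  edges: 0-q->2 3-q->0 3-q->3 4-q->0 4-q->4 5-q->0 5-q->5
1. fire R0 via {0↦3, 1↦1, 2↦0}  →  V:5 E:5  edges: 0-q->2 4-q->0 4-q->4 5-q->0 5-q->5
2. fire R0 via {0↦4, 1↦1, 2↦0}  →  V:4 E:3  edges: 0-q->2 5-q->0 5-q->5
3. fire R0 via {0↦5, 1↦1, 2↦0}  →  V:3 E:1  edges: 0-q->2
normal form: no rule applies after step 3

Answer: 3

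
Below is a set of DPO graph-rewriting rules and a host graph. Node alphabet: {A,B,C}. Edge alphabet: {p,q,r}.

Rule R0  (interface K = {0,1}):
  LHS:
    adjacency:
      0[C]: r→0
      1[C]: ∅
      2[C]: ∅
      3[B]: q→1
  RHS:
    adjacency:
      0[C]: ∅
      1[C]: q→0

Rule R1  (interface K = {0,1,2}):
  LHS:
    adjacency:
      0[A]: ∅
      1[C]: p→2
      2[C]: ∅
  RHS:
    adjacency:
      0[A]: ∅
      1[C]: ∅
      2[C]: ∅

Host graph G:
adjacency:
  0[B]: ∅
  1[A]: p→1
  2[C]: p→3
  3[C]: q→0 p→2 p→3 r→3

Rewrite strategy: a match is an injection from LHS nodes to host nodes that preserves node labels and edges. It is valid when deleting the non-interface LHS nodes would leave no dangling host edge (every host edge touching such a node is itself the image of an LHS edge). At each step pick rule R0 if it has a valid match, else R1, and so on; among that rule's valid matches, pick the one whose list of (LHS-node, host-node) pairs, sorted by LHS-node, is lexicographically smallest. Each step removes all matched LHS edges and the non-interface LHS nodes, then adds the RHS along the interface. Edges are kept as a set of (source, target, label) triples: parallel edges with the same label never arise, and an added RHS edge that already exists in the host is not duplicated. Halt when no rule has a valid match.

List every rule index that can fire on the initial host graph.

R0: no valid match — LHS pattern not found
R1: 2 valid matches — {0↦1, 1↦2, 2↦3}, {0↦1, 1↦3, 2↦2}

Answer: [R1]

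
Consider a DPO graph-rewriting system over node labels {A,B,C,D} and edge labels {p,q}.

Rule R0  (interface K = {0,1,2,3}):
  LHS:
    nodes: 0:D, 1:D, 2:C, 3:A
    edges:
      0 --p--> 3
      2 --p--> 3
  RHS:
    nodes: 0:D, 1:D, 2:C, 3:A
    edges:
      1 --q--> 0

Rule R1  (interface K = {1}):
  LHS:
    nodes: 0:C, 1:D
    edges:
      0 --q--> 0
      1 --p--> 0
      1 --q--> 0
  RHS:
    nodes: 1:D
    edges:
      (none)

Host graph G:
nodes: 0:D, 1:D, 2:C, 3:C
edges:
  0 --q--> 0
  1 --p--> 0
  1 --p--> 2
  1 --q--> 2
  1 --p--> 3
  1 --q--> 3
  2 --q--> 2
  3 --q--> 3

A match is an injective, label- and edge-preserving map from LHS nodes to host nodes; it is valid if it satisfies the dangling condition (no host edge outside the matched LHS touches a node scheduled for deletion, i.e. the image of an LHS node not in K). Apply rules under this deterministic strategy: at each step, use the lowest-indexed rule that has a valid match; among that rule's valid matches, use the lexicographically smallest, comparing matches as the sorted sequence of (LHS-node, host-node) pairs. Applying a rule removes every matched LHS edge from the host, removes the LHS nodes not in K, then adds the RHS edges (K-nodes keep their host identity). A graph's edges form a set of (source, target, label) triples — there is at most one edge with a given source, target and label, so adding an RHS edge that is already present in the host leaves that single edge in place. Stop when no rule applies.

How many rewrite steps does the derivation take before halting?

Answer: 2

Steps:
[0] host  ⇒  4 nodes, 8 edges  {0-q->0 1-p->0 1-p->2 1-q->2 1-p->3 1-q->3 2-q->2 3-q->3}
[1] R1 @ {0↦2, 1↦1}  ⇒  3 nodes, 5 edges  {0-q->0 1-p->0 1-p->3 1-q->3 3-q->3}
[2] R1 @ {0↦3, 1↦1}  ⇒  2 nodes, 2 edges  {0-q->0 1-p->0}
normal form: no rule applies after step 2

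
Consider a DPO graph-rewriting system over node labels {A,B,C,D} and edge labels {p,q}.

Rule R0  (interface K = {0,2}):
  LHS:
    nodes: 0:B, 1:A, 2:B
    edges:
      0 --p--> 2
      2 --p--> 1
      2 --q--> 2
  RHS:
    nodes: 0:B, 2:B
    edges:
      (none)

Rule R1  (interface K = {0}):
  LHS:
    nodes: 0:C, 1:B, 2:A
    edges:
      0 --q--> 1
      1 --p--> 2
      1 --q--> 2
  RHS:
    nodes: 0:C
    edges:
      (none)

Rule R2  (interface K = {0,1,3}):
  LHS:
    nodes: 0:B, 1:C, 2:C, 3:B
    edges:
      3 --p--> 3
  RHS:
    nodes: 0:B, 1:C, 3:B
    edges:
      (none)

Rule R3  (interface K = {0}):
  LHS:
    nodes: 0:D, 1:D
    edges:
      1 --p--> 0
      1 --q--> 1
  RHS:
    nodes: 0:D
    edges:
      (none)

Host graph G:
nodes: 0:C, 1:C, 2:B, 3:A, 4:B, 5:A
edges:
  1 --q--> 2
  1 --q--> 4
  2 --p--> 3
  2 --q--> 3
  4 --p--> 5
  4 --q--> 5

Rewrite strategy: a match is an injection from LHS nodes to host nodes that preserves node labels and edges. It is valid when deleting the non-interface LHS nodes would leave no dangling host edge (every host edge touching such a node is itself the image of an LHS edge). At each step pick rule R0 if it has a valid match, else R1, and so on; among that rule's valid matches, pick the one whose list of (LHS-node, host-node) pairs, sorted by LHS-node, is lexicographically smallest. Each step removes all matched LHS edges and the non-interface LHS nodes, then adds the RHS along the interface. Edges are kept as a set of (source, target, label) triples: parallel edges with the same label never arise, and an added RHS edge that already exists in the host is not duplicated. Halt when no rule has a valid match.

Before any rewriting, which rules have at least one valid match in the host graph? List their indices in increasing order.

Answer: [R1]

Derivation:
R0: no valid match — LHS pattern not found
R1: 2 valid matches — {0↦1, 1↦2, 2↦3}, {0↦1, 1↦4, 2↦5}
R2: no valid match — LHS pattern not found
R3: no valid match — LHS pattern not found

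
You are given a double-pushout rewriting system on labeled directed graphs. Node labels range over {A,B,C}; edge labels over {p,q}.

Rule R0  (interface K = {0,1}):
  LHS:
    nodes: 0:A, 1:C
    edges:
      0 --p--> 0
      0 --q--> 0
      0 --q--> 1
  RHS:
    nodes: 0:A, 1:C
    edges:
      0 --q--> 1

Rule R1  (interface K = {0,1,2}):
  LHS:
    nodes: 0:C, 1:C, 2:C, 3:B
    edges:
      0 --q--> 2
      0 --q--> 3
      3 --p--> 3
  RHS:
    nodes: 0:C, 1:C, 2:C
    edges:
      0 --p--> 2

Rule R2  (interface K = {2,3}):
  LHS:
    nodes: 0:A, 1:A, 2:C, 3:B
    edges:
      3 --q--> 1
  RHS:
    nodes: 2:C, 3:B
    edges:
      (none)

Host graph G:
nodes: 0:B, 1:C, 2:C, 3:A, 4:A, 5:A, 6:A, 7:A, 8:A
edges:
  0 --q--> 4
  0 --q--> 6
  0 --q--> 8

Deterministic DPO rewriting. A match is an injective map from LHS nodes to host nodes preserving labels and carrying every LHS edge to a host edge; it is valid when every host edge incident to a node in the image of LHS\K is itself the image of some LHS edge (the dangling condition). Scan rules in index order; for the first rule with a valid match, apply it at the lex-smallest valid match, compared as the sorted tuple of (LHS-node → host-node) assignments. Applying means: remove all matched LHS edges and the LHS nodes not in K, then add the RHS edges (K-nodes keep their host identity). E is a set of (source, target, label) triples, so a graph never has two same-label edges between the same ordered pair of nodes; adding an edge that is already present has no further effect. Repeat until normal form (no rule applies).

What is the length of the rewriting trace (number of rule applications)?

initial: |V|=9 |E|=3  E = 0-q->4 0-q->6 0-q->8
step 1: apply R2 at {0↦3, 1↦4, 2↦1, 3↦0}  → |V|=7 |E|=2  E = 0-q->6 0-q->8
step 2: apply R2 at {0↦5, 1↦6, 2↦1, 3↦0}  → |V|=5 |E|=1  E = 0-q->8
step 3: apply R2 at {0↦7, 1↦8, 2↦1, 3↦0}  → |V|=3 |E|=0  E = ∅
final graph: no rule applies after step 3

Answer: 3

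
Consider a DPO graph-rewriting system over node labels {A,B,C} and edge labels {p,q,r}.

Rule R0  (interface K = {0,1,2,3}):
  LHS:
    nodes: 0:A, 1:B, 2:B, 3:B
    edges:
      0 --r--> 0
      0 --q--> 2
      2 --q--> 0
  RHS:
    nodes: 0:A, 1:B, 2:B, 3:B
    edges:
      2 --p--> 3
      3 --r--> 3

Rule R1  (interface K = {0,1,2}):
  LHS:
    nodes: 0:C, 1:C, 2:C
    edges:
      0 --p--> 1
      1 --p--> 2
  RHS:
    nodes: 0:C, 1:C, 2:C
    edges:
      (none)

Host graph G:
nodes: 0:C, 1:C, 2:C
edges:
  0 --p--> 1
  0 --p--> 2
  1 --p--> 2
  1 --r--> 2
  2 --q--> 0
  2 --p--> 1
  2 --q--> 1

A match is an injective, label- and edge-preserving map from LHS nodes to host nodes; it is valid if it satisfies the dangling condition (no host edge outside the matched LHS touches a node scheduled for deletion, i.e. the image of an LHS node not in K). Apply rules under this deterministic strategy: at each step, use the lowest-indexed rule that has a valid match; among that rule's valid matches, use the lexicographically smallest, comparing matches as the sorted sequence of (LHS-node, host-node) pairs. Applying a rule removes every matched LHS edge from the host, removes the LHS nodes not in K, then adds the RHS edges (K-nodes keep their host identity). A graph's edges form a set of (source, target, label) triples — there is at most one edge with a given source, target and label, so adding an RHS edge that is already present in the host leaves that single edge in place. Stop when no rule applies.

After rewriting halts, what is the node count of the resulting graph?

initial: |V|=3 |E|=7  E = 0-p->1 0-p->2 1-p->2 1-r->2 2-q->0 2-p->1 2-q->1
step 1: apply R1 at {0↦0, 1↦1, 2↦2}  → |V|=3 |E|=5  E = 0-p->2 1-r->2 2-q->0 2-p->1 2-q->1
step 2: apply R1 at {0↦0, 1↦2, 2↦1}  → |V|=3 |E|=3  E = 1-r->2 2-q->0 2-q->1
final graph: no rule applies after step 2
NF nodes: {0:C, 1:C, 2:C}

Answer: 3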